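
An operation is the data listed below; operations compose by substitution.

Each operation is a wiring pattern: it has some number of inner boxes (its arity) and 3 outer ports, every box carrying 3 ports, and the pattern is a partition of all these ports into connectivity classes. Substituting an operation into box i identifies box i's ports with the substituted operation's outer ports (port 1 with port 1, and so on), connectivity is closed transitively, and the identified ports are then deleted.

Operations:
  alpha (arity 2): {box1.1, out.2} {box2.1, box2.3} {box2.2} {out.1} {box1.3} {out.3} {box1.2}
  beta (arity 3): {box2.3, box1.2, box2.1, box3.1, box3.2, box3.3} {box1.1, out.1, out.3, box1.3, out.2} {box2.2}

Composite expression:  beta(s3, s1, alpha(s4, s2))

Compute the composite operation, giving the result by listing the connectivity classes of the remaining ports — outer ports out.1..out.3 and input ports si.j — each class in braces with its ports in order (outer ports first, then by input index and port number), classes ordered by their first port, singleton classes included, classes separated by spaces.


{out.1, out.2, out.3, s3.1, s3.3} {s1.1, s1.3, s3.2, s4.1} {s1.2} {s2.1, s2.3} {s2.2} {s4.2} {s4.3}

Treat the ports identified at beta as solder joints: merge, then drop.
the subtree at alpha composes to {out.1} {out.2, s4.1} {out.3} {s2.1, s2.3} {s2.2} {s4.2} {s4.3} on (s4, s2); out.j = own outer ports
the subtree at beta composes to {out.1, out.2, out.3, s3.1, s3.3} {s1.1, s1.3, s3.2, s4.1} {s1.2} {s2.1, s2.3} {s2.2} {s4.2} {s4.3} on (s3, s1, s4, s2); out.j = own outer ports


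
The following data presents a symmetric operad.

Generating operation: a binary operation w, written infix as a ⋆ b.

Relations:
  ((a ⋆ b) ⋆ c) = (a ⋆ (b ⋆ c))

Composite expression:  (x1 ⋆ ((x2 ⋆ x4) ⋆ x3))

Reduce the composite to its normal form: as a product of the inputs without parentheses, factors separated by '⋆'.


x1 ⋆ x2 ⋆ x4 ⋆ x3

All parenthesizations of w agree; list the x-inputs left to right.
(x2 ⋆ x4) spells out as x2 ⋆ x4
((x2 ⋆ x4) ⋆ x3) spells out as x2 ⋆ x4 ⋆ x3
(x1 ⋆ ((x2 ⋆ x4) ⋆ x3)) spells out as x1 ⋆ x2 ⋆ x4 ⋆ x3


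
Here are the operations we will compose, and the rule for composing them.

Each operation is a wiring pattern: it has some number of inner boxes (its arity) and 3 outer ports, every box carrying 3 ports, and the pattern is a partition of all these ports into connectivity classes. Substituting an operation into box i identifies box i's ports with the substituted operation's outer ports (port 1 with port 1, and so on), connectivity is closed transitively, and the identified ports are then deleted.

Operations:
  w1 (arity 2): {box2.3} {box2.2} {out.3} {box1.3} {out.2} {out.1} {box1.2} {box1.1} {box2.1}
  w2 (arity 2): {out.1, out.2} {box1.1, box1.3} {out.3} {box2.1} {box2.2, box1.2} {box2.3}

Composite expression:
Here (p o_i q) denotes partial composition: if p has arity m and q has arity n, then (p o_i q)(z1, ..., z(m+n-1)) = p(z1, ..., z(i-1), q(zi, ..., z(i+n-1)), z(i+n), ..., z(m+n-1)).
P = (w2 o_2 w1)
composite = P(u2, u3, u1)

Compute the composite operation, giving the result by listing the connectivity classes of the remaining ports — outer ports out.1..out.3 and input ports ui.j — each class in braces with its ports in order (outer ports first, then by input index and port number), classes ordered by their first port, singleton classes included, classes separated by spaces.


{out.1, out.2} {out.3} {u1.1} {u1.2} {u1.3} {u2.1, u2.3} {u2.2} {u3.1} {u3.2} {u3.3}


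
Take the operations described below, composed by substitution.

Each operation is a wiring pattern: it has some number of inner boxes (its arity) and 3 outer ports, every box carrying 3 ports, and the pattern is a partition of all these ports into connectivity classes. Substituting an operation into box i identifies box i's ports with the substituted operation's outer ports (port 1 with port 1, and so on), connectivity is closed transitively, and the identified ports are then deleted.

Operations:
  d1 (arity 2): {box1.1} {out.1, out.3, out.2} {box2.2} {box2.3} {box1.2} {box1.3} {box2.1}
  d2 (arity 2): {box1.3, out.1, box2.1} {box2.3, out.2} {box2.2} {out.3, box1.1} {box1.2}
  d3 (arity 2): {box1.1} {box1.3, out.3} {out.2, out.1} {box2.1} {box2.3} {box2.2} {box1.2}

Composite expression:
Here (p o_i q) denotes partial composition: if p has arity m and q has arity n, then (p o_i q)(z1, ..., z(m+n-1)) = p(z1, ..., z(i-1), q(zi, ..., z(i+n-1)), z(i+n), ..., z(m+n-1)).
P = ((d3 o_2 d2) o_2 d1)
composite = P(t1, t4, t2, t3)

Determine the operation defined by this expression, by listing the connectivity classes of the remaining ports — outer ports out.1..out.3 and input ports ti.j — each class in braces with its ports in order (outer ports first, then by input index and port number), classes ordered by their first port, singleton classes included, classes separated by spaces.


{out.1, out.2} {out.3, t1.3} {t1.1} {t1.2} {t2.1} {t2.2} {t2.3} {t3.1} {t3.2} {t3.3} {t4.1} {t4.2} {t4.3}

Substituting into d3 glues patterns; closure does the rest.
the subtree at d1 composes to {out.1, out.2, out.3} {t2.1} {t2.2} {t2.3} {t4.1} {t4.2} {t4.3} on (t4, t2); out.j = own outer ports
the subtree at d2 composes to {out.1, out.3, t3.1} {out.2, t3.3} {t2.1} {t2.2} {t2.3} {t3.2} {t4.1} {t4.2} {t4.3} on (t4, t2, t3); out.j = own outer ports
the subtree at d3 composes to {out.1, out.2} {out.3, t1.3} {t1.1} {t1.2} {t2.1} {t2.2} {t2.3} {t3.1} {t3.2} {t3.3} {t4.1} {t4.2} {t4.3} on (t1, t4, t2, t3); out.j = own outer ports


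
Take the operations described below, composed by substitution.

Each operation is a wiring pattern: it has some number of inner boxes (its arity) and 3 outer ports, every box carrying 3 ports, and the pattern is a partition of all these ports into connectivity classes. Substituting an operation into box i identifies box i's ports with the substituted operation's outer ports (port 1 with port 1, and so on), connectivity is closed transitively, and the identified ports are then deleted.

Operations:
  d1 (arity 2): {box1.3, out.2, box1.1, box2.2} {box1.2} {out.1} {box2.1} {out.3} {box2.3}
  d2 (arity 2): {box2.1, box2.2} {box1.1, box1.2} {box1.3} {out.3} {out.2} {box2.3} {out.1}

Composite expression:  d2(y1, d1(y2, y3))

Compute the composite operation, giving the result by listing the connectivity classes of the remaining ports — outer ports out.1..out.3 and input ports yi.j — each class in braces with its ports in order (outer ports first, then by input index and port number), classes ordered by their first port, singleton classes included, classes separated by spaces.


Connectivity passes through glued d2-boundaries; trace each wire chain.
after d1, the pattern on (y2, y3) reads {out.1} {out.2, y2.1, y2.3, y3.2} {out.3} {y2.2} {y3.1} {y3.3} (out.j = its outer ports)
after d2, the pattern on (y1, y2, y3) reads {out.1} {out.2} {out.3} {y1.1, y1.2} {y1.3} {y2.1, y2.3, y3.2} {y2.2} {y3.1} {y3.3} (out.j = its outer ports)

{out.1} {out.2} {out.3} {y1.1, y1.2} {y1.3} {y2.1, y2.3, y3.2} {y2.2} {y3.1} {y3.3}


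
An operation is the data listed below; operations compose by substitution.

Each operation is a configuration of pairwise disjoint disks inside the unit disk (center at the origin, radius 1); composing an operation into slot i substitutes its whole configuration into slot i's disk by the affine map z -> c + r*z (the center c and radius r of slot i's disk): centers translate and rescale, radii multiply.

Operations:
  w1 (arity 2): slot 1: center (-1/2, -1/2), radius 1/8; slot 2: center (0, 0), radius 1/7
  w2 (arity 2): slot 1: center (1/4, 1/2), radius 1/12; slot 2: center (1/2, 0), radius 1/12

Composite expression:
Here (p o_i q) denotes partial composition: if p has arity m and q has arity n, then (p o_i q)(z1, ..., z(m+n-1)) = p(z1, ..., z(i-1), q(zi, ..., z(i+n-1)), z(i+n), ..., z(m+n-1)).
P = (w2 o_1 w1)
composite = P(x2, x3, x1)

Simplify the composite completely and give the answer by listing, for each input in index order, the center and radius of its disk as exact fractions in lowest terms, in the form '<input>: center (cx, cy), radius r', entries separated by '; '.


x1: center (1/2, 0), radius 1/12; x2: center (5/24, 11/24), radius 1/96; x3: center (1/4, 1/2), radius 1/84

Only the slot chain above each x matters under w2; compose those maps.
input x2: applying the 2 nested substitutions gives center (5/24, 11/24), radius 1/96
input x3: applying the 2 nested substitutions gives center (1/4, 1/2), radius 1/84
input x1: applying the 1 nested substitution gives center (1/2, 0), radius 1/12


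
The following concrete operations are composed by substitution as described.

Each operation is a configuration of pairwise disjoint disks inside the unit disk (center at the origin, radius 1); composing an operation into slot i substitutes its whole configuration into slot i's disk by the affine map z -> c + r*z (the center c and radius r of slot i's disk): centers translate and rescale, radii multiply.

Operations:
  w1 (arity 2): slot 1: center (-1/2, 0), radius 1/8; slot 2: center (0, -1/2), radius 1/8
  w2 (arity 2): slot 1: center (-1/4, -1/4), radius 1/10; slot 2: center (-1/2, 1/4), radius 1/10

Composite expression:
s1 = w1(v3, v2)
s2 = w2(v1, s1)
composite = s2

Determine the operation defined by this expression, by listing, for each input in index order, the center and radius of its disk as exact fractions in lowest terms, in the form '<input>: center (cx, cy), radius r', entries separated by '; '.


v1: center (-1/4, -1/4), radius 1/10; v2: center (-1/2, 1/5), radius 1/80; v3: center (-11/20, 1/4), radius 1/80

Follow each v-input down from w2: c' goes to c + r*c', radius to r*r'.
input v1: composing its 1 substitution step yields center (-1/4, -1/4), radius 1/10
input v3: composing its 2 substitution steps yields center (-11/20, 1/4), radius 1/80
input v2: composing its 2 substitution steps yields center (-1/2, 1/5), radius 1/80


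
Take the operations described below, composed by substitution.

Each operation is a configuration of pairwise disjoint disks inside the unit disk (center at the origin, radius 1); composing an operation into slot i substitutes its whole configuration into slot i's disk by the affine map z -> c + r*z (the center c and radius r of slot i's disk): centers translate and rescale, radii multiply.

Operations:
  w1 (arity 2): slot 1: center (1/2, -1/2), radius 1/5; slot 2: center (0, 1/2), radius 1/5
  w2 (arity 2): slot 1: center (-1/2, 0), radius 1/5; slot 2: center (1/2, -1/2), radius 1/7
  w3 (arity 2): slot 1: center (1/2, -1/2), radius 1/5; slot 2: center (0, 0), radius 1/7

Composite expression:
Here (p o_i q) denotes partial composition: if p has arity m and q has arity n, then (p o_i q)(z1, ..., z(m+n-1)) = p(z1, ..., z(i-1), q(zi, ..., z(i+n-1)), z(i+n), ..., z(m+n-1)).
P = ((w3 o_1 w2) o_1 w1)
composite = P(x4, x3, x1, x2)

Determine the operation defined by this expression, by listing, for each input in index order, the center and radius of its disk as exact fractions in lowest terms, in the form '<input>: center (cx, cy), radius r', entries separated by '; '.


x1: center (3/5, -3/5), radius 1/35; x2: center (0, 0), radius 1/7; x3: center (2/5, -12/25), radius 1/125; x4: center (21/50, -13/25), radius 1/125

Below w3, radii multiply path by path; the x-disk centers shift.
tracing x4 down its 3-map path: center (21/50, -13/25), radius 1/125
tracing x3 down its 3-map path: center (2/5, -12/25), radius 1/125
tracing x1 down its 2-map path: center (3/5, -3/5), radius 1/35
tracing x2 down its 1-map path: center (0, 0), radius 1/7


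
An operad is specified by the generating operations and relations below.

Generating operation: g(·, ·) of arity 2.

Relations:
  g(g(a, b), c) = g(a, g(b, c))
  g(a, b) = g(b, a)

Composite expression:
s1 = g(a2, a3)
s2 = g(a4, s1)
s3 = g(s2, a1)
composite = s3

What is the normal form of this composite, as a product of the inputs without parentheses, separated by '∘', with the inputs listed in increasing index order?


a1 ∘ a2 ∘ a3 ∘ a4

Shape and order are irrelevant to g; the a-input set decides.
g(a2, a3) linearizes to a2 ∘ a3
g(a4, g(a2, a3)) linearizes to a4 ∘ a2 ∘ a3
g(g(a4, g(a2, a3)), a1) linearizes to a4 ∘ a2 ∘ a3 ∘ a1
rearranged into index order: a1 ∘ a2 ∘ a3 ∘ a4


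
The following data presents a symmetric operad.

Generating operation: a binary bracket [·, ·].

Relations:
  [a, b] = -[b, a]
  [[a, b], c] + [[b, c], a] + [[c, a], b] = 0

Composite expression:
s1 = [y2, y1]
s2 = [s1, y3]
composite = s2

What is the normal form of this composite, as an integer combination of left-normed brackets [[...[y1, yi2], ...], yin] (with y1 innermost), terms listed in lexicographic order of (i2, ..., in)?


-[[y1, y2], y3]

Expand each bracket as ab - ba; the y1-initial words give the coefficients.
Composite bracket: [[y2, y1], y3]
The bracket unfolds into 4 signed words via [a, b] = ab - ba (2^2 = 4).
Keep just the words that open with y1:
  the word y1y2y3 carries sign -1 and contributes -[[y1, y2], y3]


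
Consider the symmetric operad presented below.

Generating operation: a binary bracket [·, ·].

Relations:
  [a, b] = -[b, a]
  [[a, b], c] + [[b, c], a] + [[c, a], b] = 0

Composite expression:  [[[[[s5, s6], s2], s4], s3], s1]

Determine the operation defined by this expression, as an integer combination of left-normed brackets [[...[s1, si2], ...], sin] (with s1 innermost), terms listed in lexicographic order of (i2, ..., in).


[[[[[s1, s2], s5], s6], s4], s3] - [[[[[s1, s2], s6], s5], s4], s3] - [[[[[s1, s3], s2], s5], s6], s4] + [[[[[s1, s3], s2], s6], s5], s4] + [[[[[s1, s3], s4], s2], s5], s6] - [[[[[s1, s3], s4], s2], s6], s5] - [[[[[s1, s3], s4], s5], s6], s2] + [[[[[s1, s3], s4], s6], s5], s2] + [[[[[s1, s3], s5], s6], s2], s4] - [[[[[s1, s3], s6], s5], s2], s4] - [[[[[s1, s4], s2], s5], s6], s3] + [[[[[s1, s4], s2], s6], s5], s3] + [[[[[s1, s4], s5], s6], s2], s3] - [[[[[s1, s4], s6], s5], s2], s3] - [[[[[s1, s5], s6], s2], s4], s3] + [[[[[s1, s6], s5], s2], s4], s3]

A multilinear Lie element is pinned by s1-initial words (s1 innermost).
Composite bracket: [[[[[s5, s6], s2], s4], s3], s1]
Under [a, b] = ab - ba we get 32 signed associative words (2^5 = 32).
Collect the words opening with s1:
  the word s1s2s5s6s4s3 carries sign +1 and contributes +[[[[[s1, s2], s5], s6], s4], s3]
  the word s1s2s6s5s4s3 carries sign -1 and contributes -[[[[[s1, s2], s6], s5], s4], s3]
  the word s1s3s2s5s6s4 carries sign -1 and contributes -[[[[[s1, s3], s2], s5], s6], s4]
  the word s1s3s2s6s5s4 carries sign +1 and contributes +[[[[[s1, s3], s2], s6], s5], s4]
  the word s1s3s4s2s5s6 carries sign +1 and contributes +[[[[[s1, s3], s4], s2], s5], s6]
  the word s1s3s4s2s6s5 carries sign -1 and contributes -[[[[[s1, s3], s4], s2], s6], s5]
  the word s1s3s4s5s6s2 carries sign -1 and contributes -[[[[[s1, s3], s4], s5], s6], s2]
  the word s1s3s4s6s5s2 carries sign +1 and contributes +[[[[[s1, s3], s4], s6], s5], s2]
  the word s1s3s5s6s2s4 carries sign +1 and contributes +[[[[[s1, s3], s5], s6], s2], s4]
  the word s1s3s6s5s2s4 carries sign -1 and contributes -[[[[[s1, s3], s6], s5], s2], s4]
  the word s1s4s2s5s6s3 carries sign -1 and contributes -[[[[[s1, s4], s2], s5], s6], s3]
  the word s1s4s2s6s5s3 carries sign +1 and contributes +[[[[[s1, s4], s2], s6], s5], s3]
  the word s1s4s5s6s2s3 carries sign +1 and contributes +[[[[[s1, s4], s5], s6], s2], s3]
  the word s1s4s6s5s2s3 carries sign -1 and contributes -[[[[[s1, s4], s6], s5], s2], s3]
  the word s1s5s6s2s4s3 carries sign -1 and contributes -[[[[[s1, s5], s6], s2], s4], s3]
  the word s1s6s5s2s4s3 carries sign +1 and contributes +[[[[[s1, s6], s5], s2], s4], s3]


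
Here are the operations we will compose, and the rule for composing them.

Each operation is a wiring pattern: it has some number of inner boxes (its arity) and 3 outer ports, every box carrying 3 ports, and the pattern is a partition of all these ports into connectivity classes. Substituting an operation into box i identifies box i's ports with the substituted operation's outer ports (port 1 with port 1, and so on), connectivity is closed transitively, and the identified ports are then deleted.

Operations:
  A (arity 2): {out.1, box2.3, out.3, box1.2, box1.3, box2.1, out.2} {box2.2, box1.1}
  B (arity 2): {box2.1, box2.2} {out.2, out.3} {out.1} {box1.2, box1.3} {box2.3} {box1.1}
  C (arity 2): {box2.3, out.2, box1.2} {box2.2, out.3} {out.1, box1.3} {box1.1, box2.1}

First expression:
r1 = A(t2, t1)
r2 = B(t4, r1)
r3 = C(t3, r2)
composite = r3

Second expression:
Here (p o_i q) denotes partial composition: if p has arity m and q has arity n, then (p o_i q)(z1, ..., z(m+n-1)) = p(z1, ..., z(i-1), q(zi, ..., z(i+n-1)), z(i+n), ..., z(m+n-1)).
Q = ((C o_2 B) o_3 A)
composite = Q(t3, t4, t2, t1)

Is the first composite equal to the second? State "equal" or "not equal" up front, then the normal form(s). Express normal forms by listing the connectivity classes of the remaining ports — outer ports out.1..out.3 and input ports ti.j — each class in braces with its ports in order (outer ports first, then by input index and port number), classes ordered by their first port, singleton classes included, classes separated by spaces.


The first composite normalizes to {out.1, t3.3} {out.2, out.3, t3.2} {t1.1, t1.3, t2.2, t2.3} {t1.2, t2.1} {t3.1} {t4.1} {t4.2, t4.3}
The second composite normalizes to {out.1, t3.3} {out.2, out.3, t3.2} {t1.1, t1.3, t2.2, t2.3} {t1.2, t2.1} {t3.1} {t4.1} {t4.2, t4.3}
The normal forms match — equal.

equal — both sides give {out.1, t3.3} {out.2, out.3, t3.2} {t1.1, t1.3, t2.2, t2.3} {t1.2, t2.1} {t3.1} {t4.1} {t4.2, t4.3}


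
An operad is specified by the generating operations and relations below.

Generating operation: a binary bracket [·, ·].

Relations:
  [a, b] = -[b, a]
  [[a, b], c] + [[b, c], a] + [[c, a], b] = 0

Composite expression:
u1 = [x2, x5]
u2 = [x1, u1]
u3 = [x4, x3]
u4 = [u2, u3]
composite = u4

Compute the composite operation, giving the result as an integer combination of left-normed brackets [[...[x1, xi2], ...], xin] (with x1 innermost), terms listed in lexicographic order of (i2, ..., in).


Expand each bracket as ab - ba; the x1-initial words give the coefficients.
Composite bracket: [[x1, [x2, x5]], [x4, x3]]
Each bracket splits as ab - ba, giving 16 signed words (2^4 = 16).
Collect the words opening with x1:
  from x1x2x5x3x4, sign -1: term -[[[[x1, x2], x5], x3], x4]
  from x1x2x5x4x3, sign +1: term +[[[[x1, x2], x5], x4], x3]
  from x1x5x2x3x4, sign +1: term +[[[[x1, x5], x2], x3], x4]
  from x1x5x2x4x3, sign -1: term -[[[[x1, x5], x2], x4], x3]

-[[[[x1, x2], x5], x3], x4] + [[[[x1, x2], x5], x4], x3] + [[[[x1, x5], x2], x3], x4] - [[[[x1, x5], x2], x4], x3]


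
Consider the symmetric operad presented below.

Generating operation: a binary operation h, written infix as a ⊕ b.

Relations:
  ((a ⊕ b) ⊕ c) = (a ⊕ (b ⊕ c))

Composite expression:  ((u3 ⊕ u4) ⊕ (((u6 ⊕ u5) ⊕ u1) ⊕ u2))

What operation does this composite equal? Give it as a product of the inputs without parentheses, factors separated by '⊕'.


u3 ⊕ u4 ⊕ u6 ⊕ u5 ⊕ u1 ⊕ u2

Associativity of h dissolves the nesting; only the u-input order survives.
(u3 ⊕ u4) collapses to u3 ⊕ u4
(u6 ⊕ u5) collapses to u6 ⊕ u5
((u6 ⊕ u5) ⊕ u1) collapses to u6 ⊕ u5 ⊕ u1
(((u6 ⊕ u5) ⊕ u1) ⊕ u2) collapses to u6 ⊕ u5 ⊕ u1 ⊕ u2
((u3 ⊕ u4) ⊕ (((u6 ⊕ u5) ⊕ u1) ⊕ u2)) collapses to u3 ⊕ u4 ⊕ u6 ⊕ u5 ⊕ u1 ⊕ u2


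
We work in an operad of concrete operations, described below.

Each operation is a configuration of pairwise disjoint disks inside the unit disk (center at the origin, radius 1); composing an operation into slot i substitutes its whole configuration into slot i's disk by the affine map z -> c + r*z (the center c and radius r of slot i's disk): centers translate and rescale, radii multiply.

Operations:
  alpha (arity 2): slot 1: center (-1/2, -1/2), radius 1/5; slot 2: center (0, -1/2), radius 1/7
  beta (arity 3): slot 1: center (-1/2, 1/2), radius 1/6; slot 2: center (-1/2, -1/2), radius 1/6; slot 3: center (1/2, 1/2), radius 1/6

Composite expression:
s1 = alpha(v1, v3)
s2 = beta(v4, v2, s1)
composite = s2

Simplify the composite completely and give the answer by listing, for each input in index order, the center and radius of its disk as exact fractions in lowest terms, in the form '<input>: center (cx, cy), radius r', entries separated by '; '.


v1: center (5/12, 5/12), radius 1/30; v2: center (-1/2, -1/2), radius 1/6; v3: center (1/2, 5/12), radius 1/42; v4: center (-1/2, 1/2), radius 1/6

Follow each v-input down from beta: c' goes to c + r*c', radius to r*r'.
for v4, the 1-step affine chain lands on center (-1/2, 1/2), radius 1/6
for v2, the 1-step affine chain lands on center (-1/2, -1/2), radius 1/6
for v1, the 2-step affine chain lands on center (5/12, 5/12), radius 1/30
for v3, the 2-step affine chain lands on center (1/2, 5/12), radius 1/42


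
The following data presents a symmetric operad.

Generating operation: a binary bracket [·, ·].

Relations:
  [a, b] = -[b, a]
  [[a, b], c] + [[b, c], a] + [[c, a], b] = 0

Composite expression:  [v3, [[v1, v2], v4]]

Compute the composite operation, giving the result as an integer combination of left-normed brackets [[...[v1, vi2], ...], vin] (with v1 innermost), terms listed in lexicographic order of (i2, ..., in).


-[[[v1, v2], v4], v3]

A multilinear Lie element is pinned by v1-initial words (v1 innermost).
Composite bracket: [v3, [[v1, v2], v4]]
Full expansion: 8 signed words from ab - ba (2^3 = 8).
Words beginning with v1 determine it all:
  from v1v2v4v3, sign -1: term -[[[v1, v2], v4], v3]


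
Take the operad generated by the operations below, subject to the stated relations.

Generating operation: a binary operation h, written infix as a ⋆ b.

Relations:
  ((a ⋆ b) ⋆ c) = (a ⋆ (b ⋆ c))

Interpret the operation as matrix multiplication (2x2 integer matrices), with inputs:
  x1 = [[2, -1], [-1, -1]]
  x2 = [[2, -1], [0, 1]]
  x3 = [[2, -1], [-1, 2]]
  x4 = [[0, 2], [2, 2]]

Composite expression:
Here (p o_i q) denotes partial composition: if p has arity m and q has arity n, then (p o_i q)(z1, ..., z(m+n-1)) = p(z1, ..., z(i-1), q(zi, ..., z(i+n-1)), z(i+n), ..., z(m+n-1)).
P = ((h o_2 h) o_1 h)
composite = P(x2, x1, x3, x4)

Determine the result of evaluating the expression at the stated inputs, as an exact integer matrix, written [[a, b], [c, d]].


[[-14, 8], [-2, -4]]

(x2 ⋆ x1) = [[5, -1], [-1, -1]]
(x3 ⋆ x4) = [[-2, 2], [4, 2]]
((x2 ⋆ x1) ⋆ (x3 ⋆ x4)) = [[-14, 8], [-2, -4]]


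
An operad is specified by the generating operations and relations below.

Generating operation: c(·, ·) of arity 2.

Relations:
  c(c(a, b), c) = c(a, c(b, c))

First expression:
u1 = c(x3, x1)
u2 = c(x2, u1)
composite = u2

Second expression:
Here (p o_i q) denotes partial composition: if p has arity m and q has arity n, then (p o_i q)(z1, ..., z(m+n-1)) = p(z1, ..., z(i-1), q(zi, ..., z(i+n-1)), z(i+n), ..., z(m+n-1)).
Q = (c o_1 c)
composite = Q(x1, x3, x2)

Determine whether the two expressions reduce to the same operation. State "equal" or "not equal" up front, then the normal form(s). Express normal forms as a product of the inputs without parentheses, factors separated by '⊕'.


The first composite normalizes to x2 ⊕ x3 ⊕ x1
The second composite normalizes to x1 ⊕ x3 ⊕ x2
The forms do not match — not equal.

not equal: they reduce to x2 ⊕ x3 ⊕ x1 and x1 ⊕ x3 ⊕ x2


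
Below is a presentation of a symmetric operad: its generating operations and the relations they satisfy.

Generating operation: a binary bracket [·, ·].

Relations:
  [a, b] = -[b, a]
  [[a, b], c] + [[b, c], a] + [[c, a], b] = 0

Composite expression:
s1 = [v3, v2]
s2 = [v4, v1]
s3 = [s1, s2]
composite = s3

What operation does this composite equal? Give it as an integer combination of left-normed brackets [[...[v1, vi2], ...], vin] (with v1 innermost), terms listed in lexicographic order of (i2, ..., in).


-[[[v1, v4], v2], v3] + [[[v1, v4], v3], v2]

Left-normed coefficients sit on the v1-initial expansion words.
Composite bracket: [[v3, v2], [v4, v1]]
Full expansion: 8 signed words from ab - ba (2^3 = 8).
Only words starting with v1 matter:
  the word v1v4v2v3 carries sign -1 and contributes -[[[v1, v4], v2], v3]
  the word v1v4v3v2 carries sign +1 and contributes +[[[v1, v4], v3], v2]


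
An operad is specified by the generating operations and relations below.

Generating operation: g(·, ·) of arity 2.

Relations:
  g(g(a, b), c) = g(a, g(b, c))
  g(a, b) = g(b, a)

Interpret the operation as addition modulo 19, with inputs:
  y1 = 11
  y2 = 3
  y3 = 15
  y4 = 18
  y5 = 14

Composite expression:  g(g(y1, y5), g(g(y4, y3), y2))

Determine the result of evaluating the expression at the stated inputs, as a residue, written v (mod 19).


4 (mod 19)

g(y1, y5) = 6
g(y4, y3) = 14
g(g(y4, y3), y2) = 17
g(g(y1, y5), g(g(y4, y3), y2)) = 4


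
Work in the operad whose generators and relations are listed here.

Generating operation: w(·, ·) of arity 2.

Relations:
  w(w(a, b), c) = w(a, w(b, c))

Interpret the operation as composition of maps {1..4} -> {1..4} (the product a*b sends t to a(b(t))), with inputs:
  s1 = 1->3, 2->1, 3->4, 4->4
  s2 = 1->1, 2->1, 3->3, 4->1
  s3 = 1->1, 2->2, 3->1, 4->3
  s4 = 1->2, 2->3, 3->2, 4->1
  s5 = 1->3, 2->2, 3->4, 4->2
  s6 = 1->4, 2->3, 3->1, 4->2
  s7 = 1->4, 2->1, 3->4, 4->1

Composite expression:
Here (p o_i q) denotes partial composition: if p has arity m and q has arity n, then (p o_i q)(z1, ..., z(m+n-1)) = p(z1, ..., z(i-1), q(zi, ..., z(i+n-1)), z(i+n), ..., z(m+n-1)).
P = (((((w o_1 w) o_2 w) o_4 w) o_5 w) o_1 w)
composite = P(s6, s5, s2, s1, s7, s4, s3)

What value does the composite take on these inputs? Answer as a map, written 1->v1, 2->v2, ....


1->2, 2->1, 3->2, 4->2

w(s6, s5) = 1->1, 2->3, 3->2, 4->3
w(s2, s1) = 1->3, 2->1, 3->1, 4->1
w(w(s6, s5), w(s2, s1)) = 1->2, 2->1, 3->1, 4->1
w(s4, s3) = 1->2, 2->3, 3->2, 4->2
w(s7, w(s4, s3)) = 1->1, 2->4, 3->1, 4->1
w(w(w(s6, s5), w(s2, s1)), w(s7, w(s4, s3))) = 1->2, 2->1, 3->2, 4->2


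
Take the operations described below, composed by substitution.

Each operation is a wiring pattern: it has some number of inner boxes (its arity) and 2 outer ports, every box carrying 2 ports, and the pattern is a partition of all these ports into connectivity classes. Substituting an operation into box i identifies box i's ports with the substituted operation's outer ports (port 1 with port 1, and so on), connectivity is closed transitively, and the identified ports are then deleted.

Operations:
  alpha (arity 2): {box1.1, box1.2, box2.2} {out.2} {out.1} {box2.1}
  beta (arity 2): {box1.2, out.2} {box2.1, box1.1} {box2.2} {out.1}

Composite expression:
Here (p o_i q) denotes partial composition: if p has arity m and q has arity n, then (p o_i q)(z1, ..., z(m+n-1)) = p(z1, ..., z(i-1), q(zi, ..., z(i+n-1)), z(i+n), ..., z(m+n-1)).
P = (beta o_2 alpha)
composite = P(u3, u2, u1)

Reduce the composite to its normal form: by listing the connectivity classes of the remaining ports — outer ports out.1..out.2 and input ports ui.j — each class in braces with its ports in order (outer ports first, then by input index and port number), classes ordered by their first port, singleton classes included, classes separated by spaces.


{out.1} {out.2, u3.2} {u1.1} {u1.2, u2.1, u2.2} {u3.1}

Reachability decides: close wires over beta-identified ports.
the subtree at alpha composes to {out.1} {out.2} {u1.1} {u1.2, u2.1, u2.2} on (u2, u1); out.j = own outer ports
the subtree at beta composes to {out.1} {out.2, u3.2} {u1.1} {u1.2, u2.1, u2.2} {u3.1} on (u3, u2, u1); out.j = own outer ports


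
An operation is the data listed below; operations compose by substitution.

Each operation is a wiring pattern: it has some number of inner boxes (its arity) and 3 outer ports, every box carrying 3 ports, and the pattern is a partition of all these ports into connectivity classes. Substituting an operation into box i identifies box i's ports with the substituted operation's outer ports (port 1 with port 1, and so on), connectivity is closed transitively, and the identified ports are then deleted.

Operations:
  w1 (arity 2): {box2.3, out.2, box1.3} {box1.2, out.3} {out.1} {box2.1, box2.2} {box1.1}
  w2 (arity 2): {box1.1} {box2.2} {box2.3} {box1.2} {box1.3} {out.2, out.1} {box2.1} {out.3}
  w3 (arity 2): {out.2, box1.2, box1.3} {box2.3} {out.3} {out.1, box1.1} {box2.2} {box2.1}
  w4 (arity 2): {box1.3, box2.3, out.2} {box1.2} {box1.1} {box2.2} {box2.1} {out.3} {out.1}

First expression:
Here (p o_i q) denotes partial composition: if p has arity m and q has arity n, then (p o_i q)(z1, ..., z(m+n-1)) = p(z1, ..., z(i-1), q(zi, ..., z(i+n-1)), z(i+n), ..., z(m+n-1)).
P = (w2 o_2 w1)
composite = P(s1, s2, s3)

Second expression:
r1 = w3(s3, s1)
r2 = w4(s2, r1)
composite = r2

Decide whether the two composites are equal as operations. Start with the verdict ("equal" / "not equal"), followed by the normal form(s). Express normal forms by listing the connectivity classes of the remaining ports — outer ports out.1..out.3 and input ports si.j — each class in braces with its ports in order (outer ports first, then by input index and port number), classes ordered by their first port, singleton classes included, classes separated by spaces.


not equal; first: {out.1, out.2} {out.3} {s1.1} {s1.2} {s1.3} {s2.1} {s2.2} {s2.3, s3.3} {s3.1, s3.2}; second: {out.1} {out.2, s2.3} {out.3} {s1.1} {s1.2} {s1.3} {s2.1} {s2.2} {s3.1} {s3.2, s3.3}

In normal form, the first expression is {out.1, out.2} {out.3} {s1.1} {s1.2} {s1.3} {s2.1} {s2.2} {s2.3, s3.3} {s3.1, s3.2}
In normal form, the second expression is {out.1} {out.2, s2.3} {out.3} {s1.1} {s1.2} {s1.3} {s2.1} {s2.2} {s3.1} {s3.2, s3.3}
Distinct normal forms: not equal.


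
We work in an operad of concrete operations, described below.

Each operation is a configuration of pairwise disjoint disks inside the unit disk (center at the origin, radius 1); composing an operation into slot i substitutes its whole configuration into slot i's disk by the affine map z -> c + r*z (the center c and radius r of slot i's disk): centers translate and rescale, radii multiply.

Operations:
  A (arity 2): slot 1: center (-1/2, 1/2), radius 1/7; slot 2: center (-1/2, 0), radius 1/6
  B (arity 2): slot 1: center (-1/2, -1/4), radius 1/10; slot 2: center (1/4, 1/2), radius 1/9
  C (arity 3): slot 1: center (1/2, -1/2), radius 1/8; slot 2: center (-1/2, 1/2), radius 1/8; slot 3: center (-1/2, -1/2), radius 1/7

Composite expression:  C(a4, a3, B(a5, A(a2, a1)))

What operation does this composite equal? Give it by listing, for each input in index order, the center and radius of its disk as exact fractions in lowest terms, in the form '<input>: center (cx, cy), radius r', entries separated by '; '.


Below C, radii multiply path by path; the a-disk centers shift.
input a4: composing its 1 substitution step yields center (1/2, -1/2), radius 1/8
input a3: composing its 1 substitution step yields center (-1/2, 1/2), radius 1/8
input a5: composing its 2 substitution steps yields center (-4/7, -15/28), radius 1/70
input a2: composing its 3 substitution steps yields center (-17/36, -53/126), radius 1/441
input a1: composing its 3 substitution steps yields center (-17/36, -3/7), radius 1/378

a1: center (-17/36, -3/7), radius 1/378; a2: center (-17/36, -53/126), radius 1/441; a3: center (-1/2, 1/2), radius 1/8; a4: center (1/2, -1/2), radius 1/8; a5: center (-4/7, -15/28), radius 1/70


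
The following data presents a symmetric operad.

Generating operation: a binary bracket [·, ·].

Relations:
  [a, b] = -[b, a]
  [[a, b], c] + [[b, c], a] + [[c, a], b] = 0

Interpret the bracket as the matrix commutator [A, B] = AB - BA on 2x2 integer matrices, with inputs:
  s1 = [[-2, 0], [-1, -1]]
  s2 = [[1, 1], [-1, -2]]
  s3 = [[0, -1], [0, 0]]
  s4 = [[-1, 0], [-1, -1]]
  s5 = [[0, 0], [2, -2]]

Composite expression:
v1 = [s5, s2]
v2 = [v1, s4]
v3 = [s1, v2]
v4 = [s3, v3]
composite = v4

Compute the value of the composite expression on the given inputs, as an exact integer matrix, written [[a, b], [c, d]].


[[0, 0], [0, 0]]

[s5, s2] = [[-2, 2], [8, 2]]
[[s5, s2], s4] = [[-2, 0], [-4, 2]]
[s1, [[s5, s2], s4]] = [[0, 0], [0, 0]]
[s3, [s1, [[s5, s2], s4]]] = [[0, 0], [0, 0]]


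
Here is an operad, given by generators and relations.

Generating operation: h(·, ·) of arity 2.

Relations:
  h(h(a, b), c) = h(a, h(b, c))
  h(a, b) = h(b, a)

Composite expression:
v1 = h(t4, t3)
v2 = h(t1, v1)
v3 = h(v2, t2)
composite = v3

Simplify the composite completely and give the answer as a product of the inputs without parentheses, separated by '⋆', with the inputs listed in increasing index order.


t1 ⋆ t2 ⋆ t3 ⋆ t4

With h associative and commutative, the t-input set is all that matters.
h(t4, t3) linearizes to t4 ⋆ t3
h(t1, h(t4, t3)) linearizes to t1 ⋆ t4 ⋆ t3
h(h(t1, h(t4, t3)), t2) linearizes to t1 ⋆ t4 ⋆ t3 ⋆ t2
reordering the factors by index: t1 ⋆ t2 ⋆ t3 ⋆ t4


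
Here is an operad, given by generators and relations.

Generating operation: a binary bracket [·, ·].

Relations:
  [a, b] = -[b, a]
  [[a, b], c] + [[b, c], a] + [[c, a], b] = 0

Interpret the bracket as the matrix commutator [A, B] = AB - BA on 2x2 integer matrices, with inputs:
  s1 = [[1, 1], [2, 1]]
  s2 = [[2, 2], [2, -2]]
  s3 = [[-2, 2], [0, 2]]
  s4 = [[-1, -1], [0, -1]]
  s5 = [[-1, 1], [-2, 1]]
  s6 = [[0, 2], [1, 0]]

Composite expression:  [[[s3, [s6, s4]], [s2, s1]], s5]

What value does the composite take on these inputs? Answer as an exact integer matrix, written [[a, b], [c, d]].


[[-32, 96], [128, 32]]

[s6, s4] = [[1, 0], [0, -1]]
[s3, [s6, s4]] = [[0, -4], [0, 0]]
[s2, s1] = [[2, 4], [-8, -2]]
[[s3, [s6, s4]], [s2, s1]] = [[32, 16], [0, -32]]
[[[s3, [s6, s4]], [s2, s1]], s5] = [[-32, 96], [128, 32]]


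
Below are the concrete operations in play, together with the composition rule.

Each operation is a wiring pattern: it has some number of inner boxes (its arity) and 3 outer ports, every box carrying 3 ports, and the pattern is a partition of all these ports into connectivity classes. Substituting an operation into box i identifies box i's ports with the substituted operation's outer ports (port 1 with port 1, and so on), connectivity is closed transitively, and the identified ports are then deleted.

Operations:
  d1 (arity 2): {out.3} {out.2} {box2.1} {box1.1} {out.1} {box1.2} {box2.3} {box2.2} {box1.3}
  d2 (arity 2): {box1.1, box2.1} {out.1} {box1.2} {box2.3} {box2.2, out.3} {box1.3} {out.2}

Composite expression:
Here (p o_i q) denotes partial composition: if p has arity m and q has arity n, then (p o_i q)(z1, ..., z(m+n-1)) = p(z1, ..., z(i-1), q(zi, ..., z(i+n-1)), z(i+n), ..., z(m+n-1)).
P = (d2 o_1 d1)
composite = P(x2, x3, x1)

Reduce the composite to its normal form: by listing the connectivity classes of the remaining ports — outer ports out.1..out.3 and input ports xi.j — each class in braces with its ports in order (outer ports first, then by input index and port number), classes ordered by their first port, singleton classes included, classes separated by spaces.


{out.1} {out.2} {out.3, x1.2} {x1.1} {x1.3} {x2.1} {x2.2} {x2.3} {x3.1} {x3.2} {x3.3}

Connectivity passes through glued d2-boundaries; trace each wire chain.
through d1, on inputs (x2, x3): {out.1} {out.2} {out.3} {x2.1} {x2.2} {x2.3} {x3.1} {x3.2} {x3.3} (out.j = stage outer ports)
through d2, on inputs (x2, x3, x1): {out.1} {out.2} {out.3, x1.2} {x1.1} {x1.3} {x2.1} {x2.2} {x2.3} {x3.1} {x3.2} {x3.3} (out.j = stage outer ports)


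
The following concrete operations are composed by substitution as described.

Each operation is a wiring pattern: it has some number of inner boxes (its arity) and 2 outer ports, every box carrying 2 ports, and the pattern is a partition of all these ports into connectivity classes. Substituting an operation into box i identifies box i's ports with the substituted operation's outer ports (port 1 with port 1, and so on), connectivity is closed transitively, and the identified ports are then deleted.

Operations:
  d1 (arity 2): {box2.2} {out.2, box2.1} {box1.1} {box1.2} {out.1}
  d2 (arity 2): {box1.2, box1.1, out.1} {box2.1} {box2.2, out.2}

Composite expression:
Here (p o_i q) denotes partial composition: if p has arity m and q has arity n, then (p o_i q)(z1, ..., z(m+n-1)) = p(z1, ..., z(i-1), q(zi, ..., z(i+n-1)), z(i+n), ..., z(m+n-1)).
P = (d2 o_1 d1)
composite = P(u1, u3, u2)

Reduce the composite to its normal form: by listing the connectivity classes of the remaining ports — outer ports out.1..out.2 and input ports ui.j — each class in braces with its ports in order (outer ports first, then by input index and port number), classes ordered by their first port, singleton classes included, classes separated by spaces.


After gluing at d2, chains via deleted ports link the u-ports.
after d1, the pattern on (u1, u3) reads {out.1} {out.2, u3.1} {u1.1} {u1.2} {u3.2} (out.j = its outer ports)
after d2, the pattern on (u1, u3, u2) reads {out.1, u3.1} {out.2, u2.2} {u1.1} {u1.2} {u2.1} {u3.2} (out.j = its outer ports)

{out.1, u3.1} {out.2, u2.2} {u1.1} {u1.2} {u2.1} {u3.2}


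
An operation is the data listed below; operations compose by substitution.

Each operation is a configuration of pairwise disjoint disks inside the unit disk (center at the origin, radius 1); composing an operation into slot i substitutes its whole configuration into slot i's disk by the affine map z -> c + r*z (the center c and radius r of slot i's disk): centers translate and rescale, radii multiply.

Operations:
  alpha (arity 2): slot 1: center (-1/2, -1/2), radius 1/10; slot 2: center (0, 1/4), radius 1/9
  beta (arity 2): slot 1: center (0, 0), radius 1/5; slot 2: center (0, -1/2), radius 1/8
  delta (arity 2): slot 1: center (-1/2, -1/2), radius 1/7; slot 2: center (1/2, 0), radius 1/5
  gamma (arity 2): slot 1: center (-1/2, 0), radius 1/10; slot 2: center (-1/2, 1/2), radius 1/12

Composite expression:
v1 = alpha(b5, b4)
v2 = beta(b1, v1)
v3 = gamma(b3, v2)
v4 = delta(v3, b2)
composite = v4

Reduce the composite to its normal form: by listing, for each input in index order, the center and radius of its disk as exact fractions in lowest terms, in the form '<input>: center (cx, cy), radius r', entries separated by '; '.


Affine substitution under delta: radii multiply and b-centers shift.
input b3: applying the 2 nested substitutions gives center (-4/7, -1/2), radius 1/70
input b1: applying the 3 nested substitutions gives center (-4/7, -3/7), radius 1/420
input b5: applying the 4 nested substitutions gives center (-769/1344, -195/448), radius 1/6720
input b4: applying the 4 nested substitutions gives center (-4/7, -389/896), radius 1/6048
input b2: applying the 1 nested substitution gives center (1/2, 0), radius 1/5

b1: center (-4/7, -3/7), radius 1/420; b2: center (1/2, 0), radius 1/5; b3: center (-4/7, -1/2), radius 1/70; b4: center (-4/7, -389/896), radius 1/6048; b5: center (-769/1344, -195/448), radius 1/6720


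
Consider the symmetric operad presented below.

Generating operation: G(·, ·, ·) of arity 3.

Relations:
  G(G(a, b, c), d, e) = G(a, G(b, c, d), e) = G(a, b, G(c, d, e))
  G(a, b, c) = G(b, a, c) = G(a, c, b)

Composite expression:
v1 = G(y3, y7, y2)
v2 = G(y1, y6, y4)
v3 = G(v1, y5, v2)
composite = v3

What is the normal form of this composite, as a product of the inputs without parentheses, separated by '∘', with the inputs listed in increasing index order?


With G associative and commutative, the y-input set is all that matters.
G(y3, y7, y2) spells out as y3 ∘ y7 ∘ y2
G(y1, y6, y4) spells out as y1 ∘ y6 ∘ y4
G(G(y3, y7, y2), y5, G(y1, y6, y4)) spells out as y3 ∘ y7 ∘ y2 ∘ y5 ∘ y1 ∘ y6 ∘ y4
putting the inputs in ascending order: y1 ∘ y2 ∘ y3 ∘ y4 ∘ y5 ∘ y6 ∘ y7

y1 ∘ y2 ∘ y3 ∘ y4 ∘ y5 ∘ y6 ∘ y7


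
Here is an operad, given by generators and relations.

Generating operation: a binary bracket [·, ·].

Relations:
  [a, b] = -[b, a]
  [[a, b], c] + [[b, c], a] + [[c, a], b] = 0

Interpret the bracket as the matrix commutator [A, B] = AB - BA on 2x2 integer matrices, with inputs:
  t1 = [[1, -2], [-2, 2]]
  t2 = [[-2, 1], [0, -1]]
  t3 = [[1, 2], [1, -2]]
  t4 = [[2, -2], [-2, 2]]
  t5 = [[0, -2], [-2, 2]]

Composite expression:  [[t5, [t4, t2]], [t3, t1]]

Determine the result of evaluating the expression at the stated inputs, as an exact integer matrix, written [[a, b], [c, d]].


[[44, 112], [96, -44]]

[t4, t2] = [[2, -2], [2, -2]]
[t5, [t4, t2]] = [[-8, 12], [-4, 8]]
[t3, t1] = [[-2, -4], [5, 2]]
[[t5, [t4, t2]], [t3, t1]] = [[44, 112], [96, -44]]
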